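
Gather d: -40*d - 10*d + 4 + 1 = 5 - 50*d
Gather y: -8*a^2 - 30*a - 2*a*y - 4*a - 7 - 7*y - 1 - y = -8*a^2 - 34*a + y*(-2*a - 8) - 8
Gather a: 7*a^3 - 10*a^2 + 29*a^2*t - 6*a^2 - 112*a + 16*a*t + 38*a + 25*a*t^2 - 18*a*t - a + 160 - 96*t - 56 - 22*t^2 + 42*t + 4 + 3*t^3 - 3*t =7*a^3 + a^2*(29*t - 16) + a*(25*t^2 - 2*t - 75) + 3*t^3 - 22*t^2 - 57*t + 108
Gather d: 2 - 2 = 0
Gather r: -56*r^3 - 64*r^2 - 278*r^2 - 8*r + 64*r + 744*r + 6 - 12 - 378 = -56*r^3 - 342*r^2 + 800*r - 384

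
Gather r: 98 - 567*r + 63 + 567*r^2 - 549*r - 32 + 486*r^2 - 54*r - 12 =1053*r^2 - 1170*r + 117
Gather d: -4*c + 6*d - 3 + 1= -4*c + 6*d - 2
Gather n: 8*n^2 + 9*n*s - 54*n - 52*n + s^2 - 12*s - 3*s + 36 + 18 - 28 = 8*n^2 + n*(9*s - 106) + s^2 - 15*s + 26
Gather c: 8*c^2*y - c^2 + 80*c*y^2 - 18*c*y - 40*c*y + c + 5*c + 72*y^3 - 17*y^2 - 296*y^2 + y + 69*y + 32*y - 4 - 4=c^2*(8*y - 1) + c*(80*y^2 - 58*y + 6) + 72*y^3 - 313*y^2 + 102*y - 8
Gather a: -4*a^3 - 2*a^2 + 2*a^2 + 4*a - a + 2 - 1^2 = -4*a^3 + 3*a + 1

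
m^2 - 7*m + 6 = (m - 6)*(m - 1)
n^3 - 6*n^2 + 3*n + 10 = (n - 5)*(n - 2)*(n + 1)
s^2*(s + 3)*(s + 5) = s^4 + 8*s^3 + 15*s^2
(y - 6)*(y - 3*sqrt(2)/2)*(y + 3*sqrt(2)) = y^3 - 6*y^2 + 3*sqrt(2)*y^2/2 - 9*sqrt(2)*y - 9*y + 54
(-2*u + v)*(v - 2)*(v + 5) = -2*u*v^2 - 6*u*v + 20*u + v^3 + 3*v^2 - 10*v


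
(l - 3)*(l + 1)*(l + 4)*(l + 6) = l^4 + 8*l^3 + l^2 - 78*l - 72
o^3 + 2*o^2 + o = o*(o + 1)^2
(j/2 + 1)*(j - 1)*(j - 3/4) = j^3/2 + j^2/8 - 11*j/8 + 3/4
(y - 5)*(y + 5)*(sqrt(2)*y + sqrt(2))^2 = 2*y^4 + 4*y^3 - 48*y^2 - 100*y - 50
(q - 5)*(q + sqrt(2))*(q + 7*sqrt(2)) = q^3 - 5*q^2 + 8*sqrt(2)*q^2 - 40*sqrt(2)*q + 14*q - 70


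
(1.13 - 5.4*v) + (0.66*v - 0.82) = 0.31 - 4.74*v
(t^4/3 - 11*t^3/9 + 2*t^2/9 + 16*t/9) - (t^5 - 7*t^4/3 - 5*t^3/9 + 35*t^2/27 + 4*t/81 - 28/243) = -t^5 + 8*t^4/3 - 2*t^3/3 - 29*t^2/27 + 140*t/81 + 28/243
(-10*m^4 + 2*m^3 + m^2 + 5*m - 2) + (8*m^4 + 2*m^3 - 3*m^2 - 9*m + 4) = -2*m^4 + 4*m^3 - 2*m^2 - 4*m + 2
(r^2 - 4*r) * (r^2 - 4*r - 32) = r^4 - 8*r^3 - 16*r^2 + 128*r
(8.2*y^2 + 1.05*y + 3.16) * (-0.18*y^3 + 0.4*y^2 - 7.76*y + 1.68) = -1.476*y^5 + 3.091*y^4 - 63.7808*y^3 + 6.892*y^2 - 22.7576*y + 5.3088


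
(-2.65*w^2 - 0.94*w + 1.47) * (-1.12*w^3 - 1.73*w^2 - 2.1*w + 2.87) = 2.968*w^5 + 5.6373*w^4 + 5.5448*w^3 - 8.1746*w^2 - 5.7848*w + 4.2189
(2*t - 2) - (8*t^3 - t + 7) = -8*t^3 + 3*t - 9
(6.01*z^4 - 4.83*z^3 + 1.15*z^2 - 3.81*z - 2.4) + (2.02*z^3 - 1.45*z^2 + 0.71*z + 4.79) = 6.01*z^4 - 2.81*z^3 - 0.3*z^2 - 3.1*z + 2.39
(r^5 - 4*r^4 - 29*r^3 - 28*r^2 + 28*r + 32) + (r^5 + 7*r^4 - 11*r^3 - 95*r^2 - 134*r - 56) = 2*r^5 + 3*r^4 - 40*r^3 - 123*r^2 - 106*r - 24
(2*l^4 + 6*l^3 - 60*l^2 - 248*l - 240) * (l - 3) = 2*l^5 - 78*l^3 - 68*l^2 + 504*l + 720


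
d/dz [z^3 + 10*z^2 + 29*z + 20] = 3*z^2 + 20*z + 29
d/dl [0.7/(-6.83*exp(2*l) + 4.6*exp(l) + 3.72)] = (9.562*exp(l) - 3.22)*exp(l)/(-6.83*exp(2*l) + 4.6*exp(l) + 3.72)^2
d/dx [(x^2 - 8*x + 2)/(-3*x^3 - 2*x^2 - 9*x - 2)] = (3*x^4 - 48*x^3 - 7*x^2 + 4*x + 34)/(9*x^6 + 12*x^5 + 58*x^4 + 48*x^3 + 89*x^2 + 36*x + 4)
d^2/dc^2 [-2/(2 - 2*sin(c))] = -(sin(c) + 2)/(sin(c) - 1)^2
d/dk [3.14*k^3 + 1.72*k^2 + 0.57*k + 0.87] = 9.42*k^2 + 3.44*k + 0.57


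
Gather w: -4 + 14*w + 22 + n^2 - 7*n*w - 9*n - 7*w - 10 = n^2 - 9*n + w*(7 - 7*n) + 8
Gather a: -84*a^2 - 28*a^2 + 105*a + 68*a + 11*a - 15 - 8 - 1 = -112*a^2 + 184*a - 24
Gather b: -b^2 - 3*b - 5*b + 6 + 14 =-b^2 - 8*b + 20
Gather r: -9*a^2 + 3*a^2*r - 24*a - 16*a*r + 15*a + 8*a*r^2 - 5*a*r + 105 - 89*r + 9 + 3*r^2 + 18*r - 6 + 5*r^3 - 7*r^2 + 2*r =-9*a^2 - 9*a + 5*r^3 + r^2*(8*a - 4) + r*(3*a^2 - 21*a - 69) + 108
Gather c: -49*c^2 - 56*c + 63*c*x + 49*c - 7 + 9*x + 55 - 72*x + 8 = -49*c^2 + c*(63*x - 7) - 63*x + 56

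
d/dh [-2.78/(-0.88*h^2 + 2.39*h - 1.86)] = (6.6442 - 4.8928*h)/(0.88*h^2 - 2.39*h + 1.86)^2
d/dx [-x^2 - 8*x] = -2*x - 8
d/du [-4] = 0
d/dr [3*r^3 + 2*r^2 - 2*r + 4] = 9*r^2 + 4*r - 2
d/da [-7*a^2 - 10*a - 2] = -14*a - 10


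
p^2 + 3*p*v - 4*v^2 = (p - v)*(p + 4*v)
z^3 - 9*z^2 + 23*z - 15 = (z - 5)*(z - 3)*(z - 1)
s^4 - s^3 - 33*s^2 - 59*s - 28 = (s - 7)*(s + 1)^2*(s + 4)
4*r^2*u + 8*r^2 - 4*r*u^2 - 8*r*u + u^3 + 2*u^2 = (-2*r + u)^2*(u + 2)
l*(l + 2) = l^2 + 2*l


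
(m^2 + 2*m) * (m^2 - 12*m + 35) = m^4 - 10*m^3 + 11*m^2 + 70*m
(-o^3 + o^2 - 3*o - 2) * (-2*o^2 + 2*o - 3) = 2*o^5 - 4*o^4 + 11*o^3 - 5*o^2 + 5*o + 6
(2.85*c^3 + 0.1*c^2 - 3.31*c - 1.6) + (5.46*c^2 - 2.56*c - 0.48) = 2.85*c^3 + 5.56*c^2 - 5.87*c - 2.08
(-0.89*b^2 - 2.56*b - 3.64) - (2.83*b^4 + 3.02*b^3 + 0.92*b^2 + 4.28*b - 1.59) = -2.83*b^4 - 3.02*b^3 - 1.81*b^2 - 6.84*b - 2.05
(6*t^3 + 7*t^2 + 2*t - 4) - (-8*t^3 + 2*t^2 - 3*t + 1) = 14*t^3 + 5*t^2 + 5*t - 5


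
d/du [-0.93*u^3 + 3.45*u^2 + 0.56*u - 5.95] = -2.79*u^2 + 6.9*u + 0.56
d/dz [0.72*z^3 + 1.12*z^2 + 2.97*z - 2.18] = 2.16*z^2 + 2.24*z + 2.97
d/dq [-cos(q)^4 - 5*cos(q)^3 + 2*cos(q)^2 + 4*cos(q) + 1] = (-4*sin(q)^2*cos(q) - 15*sin(q)^2 + 11)*sin(q)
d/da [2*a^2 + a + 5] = 4*a + 1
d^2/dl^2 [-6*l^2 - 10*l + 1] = -12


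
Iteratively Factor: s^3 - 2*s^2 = (s - 2)*(s^2) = s*(s - 2)*(s)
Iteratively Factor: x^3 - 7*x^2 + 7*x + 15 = (x + 1)*(x^2 - 8*x + 15) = (x - 3)*(x + 1)*(x - 5)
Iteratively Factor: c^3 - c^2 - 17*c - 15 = (c + 3)*(c^2 - 4*c - 5) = (c + 1)*(c + 3)*(c - 5)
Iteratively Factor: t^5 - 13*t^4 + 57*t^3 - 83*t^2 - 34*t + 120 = (t - 3)*(t^4 - 10*t^3 + 27*t^2 - 2*t - 40) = (t - 5)*(t - 3)*(t^3 - 5*t^2 + 2*t + 8) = (t - 5)*(t - 3)*(t - 2)*(t^2 - 3*t - 4) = (t - 5)*(t - 3)*(t - 2)*(t + 1)*(t - 4)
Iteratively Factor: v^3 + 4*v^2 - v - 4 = (v + 1)*(v^2 + 3*v - 4) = (v - 1)*(v + 1)*(v + 4)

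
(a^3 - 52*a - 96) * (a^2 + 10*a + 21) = a^5 + 10*a^4 - 31*a^3 - 616*a^2 - 2052*a - 2016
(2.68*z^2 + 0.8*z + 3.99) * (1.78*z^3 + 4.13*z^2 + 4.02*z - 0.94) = 4.7704*z^5 + 12.4924*z^4 + 21.1798*z^3 + 17.1755*z^2 + 15.2878*z - 3.7506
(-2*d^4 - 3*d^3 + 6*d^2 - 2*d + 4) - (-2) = -2*d^4 - 3*d^3 + 6*d^2 - 2*d + 6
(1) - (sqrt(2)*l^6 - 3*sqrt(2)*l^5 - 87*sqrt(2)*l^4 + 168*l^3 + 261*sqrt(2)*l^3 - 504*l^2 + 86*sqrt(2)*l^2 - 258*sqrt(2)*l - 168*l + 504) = -sqrt(2)*l^6 + 3*sqrt(2)*l^5 + 87*sqrt(2)*l^4 - 261*sqrt(2)*l^3 - 168*l^3 - 86*sqrt(2)*l^2 + 504*l^2 + 168*l + 258*sqrt(2)*l - 503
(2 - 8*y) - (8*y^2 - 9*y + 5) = -8*y^2 + y - 3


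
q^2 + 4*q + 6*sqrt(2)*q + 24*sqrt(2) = (q + 4)*(q + 6*sqrt(2))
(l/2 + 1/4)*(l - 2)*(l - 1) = l^3/2 - 5*l^2/4 + l/4 + 1/2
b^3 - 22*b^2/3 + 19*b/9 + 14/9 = (b - 7)*(b - 2/3)*(b + 1/3)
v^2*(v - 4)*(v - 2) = v^4 - 6*v^3 + 8*v^2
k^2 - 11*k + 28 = (k - 7)*(k - 4)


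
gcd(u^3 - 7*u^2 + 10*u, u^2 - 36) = 1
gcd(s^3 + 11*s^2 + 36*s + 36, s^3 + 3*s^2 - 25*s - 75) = s + 3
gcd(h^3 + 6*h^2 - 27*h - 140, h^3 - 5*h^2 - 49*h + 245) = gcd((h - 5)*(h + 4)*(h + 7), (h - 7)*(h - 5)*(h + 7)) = h^2 + 2*h - 35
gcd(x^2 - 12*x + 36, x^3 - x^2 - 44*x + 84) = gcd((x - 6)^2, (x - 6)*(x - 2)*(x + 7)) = x - 6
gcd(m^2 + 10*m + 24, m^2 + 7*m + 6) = m + 6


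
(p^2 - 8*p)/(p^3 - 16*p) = (p - 8)/(p^2 - 16)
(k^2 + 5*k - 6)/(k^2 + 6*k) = (k - 1)/k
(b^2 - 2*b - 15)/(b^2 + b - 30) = (b + 3)/(b + 6)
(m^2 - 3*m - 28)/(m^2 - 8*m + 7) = (m + 4)/(m - 1)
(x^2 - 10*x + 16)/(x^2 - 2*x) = (x - 8)/x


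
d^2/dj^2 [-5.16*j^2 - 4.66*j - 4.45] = -10.3200000000000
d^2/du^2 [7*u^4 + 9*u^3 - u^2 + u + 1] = 84*u^2 + 54*u - 2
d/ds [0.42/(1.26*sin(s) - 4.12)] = -0.5292*cos(s)/(1.26*sin(s) - 4.12)^2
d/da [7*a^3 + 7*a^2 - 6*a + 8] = 21*a^2 + 14*a - 6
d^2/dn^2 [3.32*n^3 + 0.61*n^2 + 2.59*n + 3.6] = 19.92*n + 1.22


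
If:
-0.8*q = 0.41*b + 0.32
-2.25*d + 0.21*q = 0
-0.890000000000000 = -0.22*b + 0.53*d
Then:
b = 3.55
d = -0.21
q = -2.22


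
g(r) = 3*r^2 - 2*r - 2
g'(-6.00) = -38.00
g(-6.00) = 118.00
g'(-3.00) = -20.00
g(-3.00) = 31.00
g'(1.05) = 4.30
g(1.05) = -0.79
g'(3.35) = 18.10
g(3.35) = 24.97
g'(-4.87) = -31.22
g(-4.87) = 78.89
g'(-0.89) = -7.34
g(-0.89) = 2.16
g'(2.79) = 14.74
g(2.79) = 15.77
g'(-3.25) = -21.50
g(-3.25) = 36.19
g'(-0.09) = -2.54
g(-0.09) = -1.80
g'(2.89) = 15.34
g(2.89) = 17.28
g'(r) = 6*r - 2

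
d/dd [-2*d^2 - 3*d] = -4*d - 3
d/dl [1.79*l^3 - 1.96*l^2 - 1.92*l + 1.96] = 5.37*l^2 - 3.92*l - 1.92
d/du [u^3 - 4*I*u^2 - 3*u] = 3*u^2 - 8*I*u - 3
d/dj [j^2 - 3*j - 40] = 2*j - 3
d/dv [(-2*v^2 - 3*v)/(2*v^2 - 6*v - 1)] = (18*v^2 + 4*v + 3)/(4*v^4 - 24*v^3 + 32*v^2 + 12*v + 1)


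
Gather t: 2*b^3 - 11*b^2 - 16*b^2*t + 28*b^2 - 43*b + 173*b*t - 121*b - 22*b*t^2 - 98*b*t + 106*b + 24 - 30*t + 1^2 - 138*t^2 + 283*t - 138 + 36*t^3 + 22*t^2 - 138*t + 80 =2*b^3 + 17*b^2 - 58*b + 36*t^3 + t^2*(-22*b - 116) + t*(-16*b^2 + 75*b + 115) - 33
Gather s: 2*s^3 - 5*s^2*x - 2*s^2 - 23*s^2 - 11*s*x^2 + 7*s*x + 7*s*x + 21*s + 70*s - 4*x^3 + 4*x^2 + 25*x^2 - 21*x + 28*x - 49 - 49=2*s^3 + s^2*(-5*x - 25) + s*(-11*x^2 + 14*x + 91) - 4*x^3 + 29*x^2 + 7*x - 98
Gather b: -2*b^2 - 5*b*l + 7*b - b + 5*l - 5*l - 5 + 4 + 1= -2*b^2 + b*(6 - 5*l)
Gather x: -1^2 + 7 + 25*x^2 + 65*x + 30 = 25*x^2 + 65*x + 36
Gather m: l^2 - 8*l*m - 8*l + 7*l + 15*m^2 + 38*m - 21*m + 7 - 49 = l^2 - l + 15*m^2 + m*(17 - 8*l) - 42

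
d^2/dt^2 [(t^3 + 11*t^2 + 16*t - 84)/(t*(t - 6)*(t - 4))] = 2*(21*t^6 - 24*t^5 - 1776*t^4 + 11152*t^3 - 31248*t^2 + 60480*t - 48384)/(t^3*(t^6 - 30*t^5 + 372*t^4 - 2440*t^3 + 8928*t^2 - 17280*t + 13824))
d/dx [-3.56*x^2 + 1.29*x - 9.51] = 1.29 - 7.12*x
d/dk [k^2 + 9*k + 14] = 2*k + 9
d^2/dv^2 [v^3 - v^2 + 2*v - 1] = 6*v - 2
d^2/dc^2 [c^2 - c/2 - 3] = 2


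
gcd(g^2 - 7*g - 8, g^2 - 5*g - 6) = g + 1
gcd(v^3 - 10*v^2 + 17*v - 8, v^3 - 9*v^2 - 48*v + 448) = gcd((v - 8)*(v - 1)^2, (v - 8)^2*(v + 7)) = v - 8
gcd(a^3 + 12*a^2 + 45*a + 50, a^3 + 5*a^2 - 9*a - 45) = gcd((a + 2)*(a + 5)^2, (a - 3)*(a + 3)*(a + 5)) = a + 5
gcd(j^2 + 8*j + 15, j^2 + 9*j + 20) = j + 5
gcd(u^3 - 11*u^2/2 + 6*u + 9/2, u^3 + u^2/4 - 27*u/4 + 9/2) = 1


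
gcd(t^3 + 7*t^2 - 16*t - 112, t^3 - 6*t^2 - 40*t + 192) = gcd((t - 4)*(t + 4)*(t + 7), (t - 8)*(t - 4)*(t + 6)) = t - 4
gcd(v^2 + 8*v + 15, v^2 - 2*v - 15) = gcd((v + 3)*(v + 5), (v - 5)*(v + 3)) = v + 3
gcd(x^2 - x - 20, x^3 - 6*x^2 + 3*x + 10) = x - 5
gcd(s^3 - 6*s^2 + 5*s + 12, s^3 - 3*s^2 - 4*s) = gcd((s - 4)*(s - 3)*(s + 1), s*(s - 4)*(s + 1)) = s^2 - 3*s - 4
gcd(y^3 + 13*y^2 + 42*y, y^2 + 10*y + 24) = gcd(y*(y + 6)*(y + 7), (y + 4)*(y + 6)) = y + 6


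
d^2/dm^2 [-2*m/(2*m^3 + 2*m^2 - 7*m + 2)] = 4*(-m*(6*m^2 + 4*m - 7)^2 + (6*m^2 + 2*m*(3*m + 1) + 4*m - 7)*(2*m^3 + 2*m^2 - 7*m + 2))/(2*m^3 + 2*m^2 - 7*m + 2)^3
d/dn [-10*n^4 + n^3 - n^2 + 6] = n*(-40*n^2 + 3*n - 2)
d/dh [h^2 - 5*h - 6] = 2*h - 5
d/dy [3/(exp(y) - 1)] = -3/(4*sinh(y/2)^2)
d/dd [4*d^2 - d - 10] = 8*d - 1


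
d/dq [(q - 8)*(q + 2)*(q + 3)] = 3*q^2 - 6*q - 34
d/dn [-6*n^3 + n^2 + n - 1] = -18*n^2 + 2*n + 1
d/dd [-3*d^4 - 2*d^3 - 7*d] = -12*d^3 - 6*d^2 - 7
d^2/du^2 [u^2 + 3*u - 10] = 2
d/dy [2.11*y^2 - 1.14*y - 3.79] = 4.22*y - 1.14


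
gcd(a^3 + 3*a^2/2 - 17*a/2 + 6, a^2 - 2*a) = 1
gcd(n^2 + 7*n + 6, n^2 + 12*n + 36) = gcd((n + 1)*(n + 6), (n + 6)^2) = n + 6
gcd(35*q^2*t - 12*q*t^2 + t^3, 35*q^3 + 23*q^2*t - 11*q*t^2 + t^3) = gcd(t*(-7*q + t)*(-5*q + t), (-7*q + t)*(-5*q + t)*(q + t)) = 35*q^2 - 12*q*t + t^2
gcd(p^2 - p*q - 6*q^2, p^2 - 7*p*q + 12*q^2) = p - 3*q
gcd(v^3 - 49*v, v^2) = v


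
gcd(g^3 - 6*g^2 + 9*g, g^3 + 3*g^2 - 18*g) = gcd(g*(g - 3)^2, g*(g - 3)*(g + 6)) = g^2 - 3*g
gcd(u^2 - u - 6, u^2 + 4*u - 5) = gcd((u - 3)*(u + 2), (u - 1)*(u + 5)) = 1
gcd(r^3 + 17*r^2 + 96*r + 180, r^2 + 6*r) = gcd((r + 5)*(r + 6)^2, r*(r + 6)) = r + 6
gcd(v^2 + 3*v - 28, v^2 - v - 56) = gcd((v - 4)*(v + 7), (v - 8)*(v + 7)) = v + 7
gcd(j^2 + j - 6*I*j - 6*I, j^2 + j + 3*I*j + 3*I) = j + 1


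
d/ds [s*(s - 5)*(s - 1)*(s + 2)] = 4*s^3 - 12*s^2 - 14*s + 10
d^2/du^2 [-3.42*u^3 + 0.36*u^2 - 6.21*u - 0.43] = 0.72 - 20.52*u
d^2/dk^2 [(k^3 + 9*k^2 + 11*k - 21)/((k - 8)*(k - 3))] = 6*(69*k^3 - 501*k^2 + 543*k + 2017)/(k^6 - 33*k^5 + 435*k^4 - 2915*k^3 + 10440*k^2 - 19008*k + 13824)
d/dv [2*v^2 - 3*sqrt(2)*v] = 4*v - 3*sqrt(2)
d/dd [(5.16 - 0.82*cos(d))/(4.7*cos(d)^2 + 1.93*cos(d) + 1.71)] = (-3.854*cos(d)^2 + 48.504*cos(d) + 11.361)*sin(d)/(22.09*cos(d)^4 + 18.142*cos(d)^3 + 19.7989*cos(d)^2 + 6.6006*cos(d) + 2.9241)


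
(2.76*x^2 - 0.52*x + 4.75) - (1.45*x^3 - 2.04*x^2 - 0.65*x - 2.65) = -1.45*x^3 + 4.8*x^2 + 0.13*x + 7.4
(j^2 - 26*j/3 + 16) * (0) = 0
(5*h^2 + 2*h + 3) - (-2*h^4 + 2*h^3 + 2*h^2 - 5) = 2*h^4 - 2*h^3 + 3*h^2 + 2*h + 8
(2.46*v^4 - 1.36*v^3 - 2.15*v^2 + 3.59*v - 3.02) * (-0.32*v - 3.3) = -0.7872*v^5 - 7.6828*v^4 + 5.176*v^3 + 5.9462*v^2 - 10.8806*v + 9.966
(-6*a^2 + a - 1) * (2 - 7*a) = 42*a^3 - 19*a^2 + 9*a - 2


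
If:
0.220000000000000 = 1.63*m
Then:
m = 0.13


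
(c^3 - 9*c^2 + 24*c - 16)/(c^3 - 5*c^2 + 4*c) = (c - 4)/c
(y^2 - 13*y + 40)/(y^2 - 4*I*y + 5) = (y^2 - 13*y + 40)/(y^2 - 4*I*y + 5)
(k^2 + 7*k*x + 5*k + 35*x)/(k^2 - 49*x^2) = (-k - 5)/(-k + 7*x)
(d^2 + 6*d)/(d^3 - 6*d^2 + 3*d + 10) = d*(d + 6)/(d^3 - 6*d^2 + 3*d + 10)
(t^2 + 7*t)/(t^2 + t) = (t + 7)/(t + 1)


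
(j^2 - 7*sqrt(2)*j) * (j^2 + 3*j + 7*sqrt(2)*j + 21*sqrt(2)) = j^4 + 3*j^3 - 98*j^2 - 294*j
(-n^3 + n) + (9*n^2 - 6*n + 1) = -n^3 + 9*n^2 - 5*n + 1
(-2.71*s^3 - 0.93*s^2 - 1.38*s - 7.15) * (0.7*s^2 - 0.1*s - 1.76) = -1.897*s^5 - 0.38*s^4 + 3.8966*s^3 - 3.2302*s^2 + 3.1438*s + 12.584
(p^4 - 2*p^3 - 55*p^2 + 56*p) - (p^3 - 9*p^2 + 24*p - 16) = p^4 - 3*p^3 - 46*p^2 + 32*p + 16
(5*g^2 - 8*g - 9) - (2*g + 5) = 5*g^2 - 10*g - 14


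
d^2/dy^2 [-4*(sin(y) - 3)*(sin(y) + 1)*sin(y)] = -36*sin(y)*cos(y)^2 + 32*cos(y)^2 - 16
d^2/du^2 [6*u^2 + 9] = 12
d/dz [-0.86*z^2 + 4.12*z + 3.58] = 4.12 - 1.72*z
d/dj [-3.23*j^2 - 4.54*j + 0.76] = -6.46*j - 4.54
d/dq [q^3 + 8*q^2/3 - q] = 3*q^2 + 16*q/3 - 1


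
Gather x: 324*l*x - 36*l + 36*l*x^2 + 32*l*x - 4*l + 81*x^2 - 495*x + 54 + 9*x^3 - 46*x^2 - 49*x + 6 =-40*l + 9*x^3 + x^2*(36*l + 35) + x*(356*l - 544) + 60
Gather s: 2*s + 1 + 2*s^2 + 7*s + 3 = 2*s^2 + 9*s + 4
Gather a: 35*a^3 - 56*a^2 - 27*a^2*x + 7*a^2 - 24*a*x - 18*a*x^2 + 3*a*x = 35*a^3 + a^2*(-27*x - 49) + a*(-18*x^2 - 21*x)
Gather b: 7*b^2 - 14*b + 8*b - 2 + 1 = 7*b^2 - 6*b - 1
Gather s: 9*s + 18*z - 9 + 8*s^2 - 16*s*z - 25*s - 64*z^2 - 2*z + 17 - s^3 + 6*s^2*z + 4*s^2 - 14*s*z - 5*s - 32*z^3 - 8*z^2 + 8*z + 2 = -s^3 + s^2*(6*z + 12) + s*(-30*z - 21) - 32*z^3 - 72*z^2 + 24*z + 10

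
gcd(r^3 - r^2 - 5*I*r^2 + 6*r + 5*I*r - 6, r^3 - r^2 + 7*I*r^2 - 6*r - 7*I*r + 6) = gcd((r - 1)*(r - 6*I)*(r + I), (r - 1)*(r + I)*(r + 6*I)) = r^2 + r*(-1 + I) - I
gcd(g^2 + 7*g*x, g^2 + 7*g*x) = g^2 + 7*g*x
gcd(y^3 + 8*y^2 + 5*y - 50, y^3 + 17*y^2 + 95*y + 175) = y^2 + 10*y + 25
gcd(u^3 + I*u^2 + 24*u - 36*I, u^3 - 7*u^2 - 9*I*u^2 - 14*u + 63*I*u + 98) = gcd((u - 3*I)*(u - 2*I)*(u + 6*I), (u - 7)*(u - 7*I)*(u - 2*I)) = u - 2*I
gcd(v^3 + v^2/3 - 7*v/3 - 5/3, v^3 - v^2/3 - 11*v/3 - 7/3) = v^2 + 2*v + 1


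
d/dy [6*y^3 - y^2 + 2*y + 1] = 18*y^2 - 2*y + 2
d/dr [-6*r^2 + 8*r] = 8 - 12*r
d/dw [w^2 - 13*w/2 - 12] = 2*w - 13/2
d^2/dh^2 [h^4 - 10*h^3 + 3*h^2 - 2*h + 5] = 12*h^2 - 60*h + 6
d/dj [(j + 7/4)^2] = 2*j + 7/2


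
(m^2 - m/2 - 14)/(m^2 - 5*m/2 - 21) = (m - 4)/(m - 6)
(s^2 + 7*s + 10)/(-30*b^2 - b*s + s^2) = (s^2 + 7*s + 10)/(-30*b^2 - b*s + s^2)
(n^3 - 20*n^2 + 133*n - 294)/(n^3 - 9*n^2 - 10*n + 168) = (n - 7)/(n + 4)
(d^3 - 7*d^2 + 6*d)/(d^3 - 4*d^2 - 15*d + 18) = d/(d + 3)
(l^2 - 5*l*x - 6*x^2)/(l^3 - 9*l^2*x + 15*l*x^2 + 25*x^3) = (l - 6*x)/(l^2 - 10*l*x + 25*x^2)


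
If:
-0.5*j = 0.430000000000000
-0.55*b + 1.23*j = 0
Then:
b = -1.92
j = -0.86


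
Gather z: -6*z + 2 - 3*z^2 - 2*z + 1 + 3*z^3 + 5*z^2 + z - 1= 3*z^3 + 2*z^2 - 7*z + 2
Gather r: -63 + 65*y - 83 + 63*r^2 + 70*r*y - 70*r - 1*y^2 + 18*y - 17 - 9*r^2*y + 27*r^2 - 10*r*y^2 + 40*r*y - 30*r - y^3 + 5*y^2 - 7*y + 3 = r^2*(90 - 9*y) + r*(-10*y^2 + 110*y - 100) - y^3 + 4*y^2 + 76*y - 160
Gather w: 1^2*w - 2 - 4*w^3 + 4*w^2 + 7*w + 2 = -4*w^3 + 4*w^2 + 8*w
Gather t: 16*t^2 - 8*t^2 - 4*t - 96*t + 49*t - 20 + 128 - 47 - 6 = 8*t^2 - 51*t + 55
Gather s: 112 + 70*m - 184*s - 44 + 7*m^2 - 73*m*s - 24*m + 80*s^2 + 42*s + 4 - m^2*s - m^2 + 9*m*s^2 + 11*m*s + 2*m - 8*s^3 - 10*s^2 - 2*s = 6*m^2 + 48*m - 8*s^3 + s^2*(9*m + 70) + s*(-m^2 - 62*m - 144) + 72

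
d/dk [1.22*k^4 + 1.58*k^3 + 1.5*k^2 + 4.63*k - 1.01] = 4.88*k^3 + 4.74*k^2 + 3.0*k + 4.63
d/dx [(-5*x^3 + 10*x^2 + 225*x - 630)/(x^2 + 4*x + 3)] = 5*(-x^4 - 8*x^3 - 46*x^2 + 264*x + 639)/(x^4 + 8*x^3 + 22*x^2 + 24*x + 9)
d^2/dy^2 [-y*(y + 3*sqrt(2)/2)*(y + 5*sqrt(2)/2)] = -6*y - 8*sqrt(2)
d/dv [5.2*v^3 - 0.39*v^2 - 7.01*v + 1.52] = 15.6*v^2 - 0.78*v - 7.01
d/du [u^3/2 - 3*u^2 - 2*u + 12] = 3*u^2/2 - 6*u - 2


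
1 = 1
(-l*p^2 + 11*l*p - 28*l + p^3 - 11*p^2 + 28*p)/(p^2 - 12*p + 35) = (-l*p + 4*l + p^2 - 4*p)/(p - 5)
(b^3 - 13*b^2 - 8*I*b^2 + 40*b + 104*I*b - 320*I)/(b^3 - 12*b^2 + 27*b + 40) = (b - 8*I)/(b + 1)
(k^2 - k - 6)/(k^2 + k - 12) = (k + 2)/(k + 4)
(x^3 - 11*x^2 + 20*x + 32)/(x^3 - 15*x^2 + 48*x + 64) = (x - 4)/(x - 8)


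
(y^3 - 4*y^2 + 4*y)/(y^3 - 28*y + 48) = y*(y - 2)/(y^2 + 2*y - 24)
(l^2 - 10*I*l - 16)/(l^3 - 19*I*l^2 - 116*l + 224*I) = (l - 2*I)/(l^2 - 11*I*l - 28)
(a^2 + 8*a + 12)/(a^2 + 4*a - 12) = (a + 2)/(a - 2)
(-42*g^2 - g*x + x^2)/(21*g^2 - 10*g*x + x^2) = (6*g + x)/(-3*g + x)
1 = 1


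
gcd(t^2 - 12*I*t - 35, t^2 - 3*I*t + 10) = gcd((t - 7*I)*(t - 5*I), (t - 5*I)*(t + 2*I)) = t - 5*I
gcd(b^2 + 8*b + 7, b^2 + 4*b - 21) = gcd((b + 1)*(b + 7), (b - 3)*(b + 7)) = b + 7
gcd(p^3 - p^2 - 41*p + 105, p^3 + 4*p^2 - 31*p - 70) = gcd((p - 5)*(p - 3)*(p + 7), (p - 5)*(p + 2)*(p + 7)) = p^2 + 2*p - 35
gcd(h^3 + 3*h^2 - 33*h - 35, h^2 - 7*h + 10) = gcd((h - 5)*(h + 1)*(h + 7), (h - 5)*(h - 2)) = h - 5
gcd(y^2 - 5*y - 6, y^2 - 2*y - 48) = 1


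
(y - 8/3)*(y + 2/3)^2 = y^3 - 4*y^2/3 - 28*y/9 - 32/27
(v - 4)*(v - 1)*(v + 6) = v^3 + v^2 - 26*v + 24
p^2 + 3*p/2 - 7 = (p - 2)*(p + 7/2)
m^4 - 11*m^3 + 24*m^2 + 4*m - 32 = (m - 8)*(m - 2)^2*(m + 1)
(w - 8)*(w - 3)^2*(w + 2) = w^4 - 12*w^3 + 29*w^2 + 42*w - 144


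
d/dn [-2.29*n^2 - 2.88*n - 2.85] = -4.58*n - 2.88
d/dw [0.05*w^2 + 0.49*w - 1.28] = 0.1*w + 0.49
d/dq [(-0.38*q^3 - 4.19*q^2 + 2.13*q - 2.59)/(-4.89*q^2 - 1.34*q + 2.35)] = (1.8582*q^4 + 1.0184*q^3 + 13.3513*q^2 - 45.0232*q + 1.5349)/(23.9121*q^4 + 13.1052*q^3 - 21.1874*q^2 - 6.298*q + 5.5225)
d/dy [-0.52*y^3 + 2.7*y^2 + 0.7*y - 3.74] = -1.56*y^2 + 5.4*y + 0.7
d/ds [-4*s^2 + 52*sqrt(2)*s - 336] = -8*s + 52*sqrt(2)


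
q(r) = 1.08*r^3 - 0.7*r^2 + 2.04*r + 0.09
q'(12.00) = 451.80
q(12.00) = 1790.01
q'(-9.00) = 277.08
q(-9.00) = -862.29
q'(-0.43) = 3.24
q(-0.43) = -1.00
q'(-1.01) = 6.76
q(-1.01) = -3.80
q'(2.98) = 26.64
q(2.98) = 28.53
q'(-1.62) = 12.81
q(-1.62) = -9.64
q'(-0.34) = 2.89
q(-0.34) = -0.73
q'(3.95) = 47.06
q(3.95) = 63.79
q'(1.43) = 6.66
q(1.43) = 4.73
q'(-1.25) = 8.85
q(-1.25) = -5.66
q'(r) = 3.24*r^2 - 1.4*r + 2.04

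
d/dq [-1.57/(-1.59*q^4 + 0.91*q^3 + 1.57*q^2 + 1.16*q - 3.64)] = (-9.9852*q^3 + 4.2861*q^2 + 4.9298*q + 1.8212)/(-1.59*q^4 + 0.91*q^3 + 1.57*q^2 + 1.16*q - 3.64)^2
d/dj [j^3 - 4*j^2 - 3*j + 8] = 3*j^2 - 8*j - 3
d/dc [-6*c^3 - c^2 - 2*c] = -18*c^2 - 2*c - 2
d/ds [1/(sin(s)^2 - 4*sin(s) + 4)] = -2*cos(s)/(sin(s) - 2)^3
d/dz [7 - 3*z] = -3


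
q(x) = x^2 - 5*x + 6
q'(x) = 2*x - 5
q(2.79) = -0.17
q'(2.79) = 0.58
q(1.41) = 0.94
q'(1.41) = -2.18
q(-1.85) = 18.67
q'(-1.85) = -8.70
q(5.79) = 10.57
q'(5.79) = 6.58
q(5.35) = 7.87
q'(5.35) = 5.70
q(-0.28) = 7.48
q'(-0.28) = -5.56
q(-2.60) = 25.76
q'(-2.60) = -10.20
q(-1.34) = 14.50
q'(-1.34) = -7.68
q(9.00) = 42.00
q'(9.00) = 13.00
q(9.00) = 42.00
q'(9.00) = 13.00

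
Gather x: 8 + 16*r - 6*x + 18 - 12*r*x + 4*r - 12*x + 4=20*r + x*(-12*r - 18) + 30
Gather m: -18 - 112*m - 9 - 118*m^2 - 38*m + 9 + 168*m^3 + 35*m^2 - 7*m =168*m^3 - 83*m^2 - 157*m - 18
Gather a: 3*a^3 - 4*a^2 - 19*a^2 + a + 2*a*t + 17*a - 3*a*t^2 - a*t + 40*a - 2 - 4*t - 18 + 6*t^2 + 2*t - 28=3*a^3 - 23*a^2 + a*(-3*t^2 + t + 58) + 6*t^2 - 2*t - 48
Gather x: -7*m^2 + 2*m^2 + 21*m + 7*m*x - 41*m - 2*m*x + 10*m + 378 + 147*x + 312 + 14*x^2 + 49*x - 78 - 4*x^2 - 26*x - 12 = -5*m^2 - 10*m + 10*x^2 + x*(5*m + 170) + 600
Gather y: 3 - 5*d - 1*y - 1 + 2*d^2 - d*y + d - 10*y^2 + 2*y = 2*d^2 - 4*d - 10*y^2 + y*(1 - d) + 2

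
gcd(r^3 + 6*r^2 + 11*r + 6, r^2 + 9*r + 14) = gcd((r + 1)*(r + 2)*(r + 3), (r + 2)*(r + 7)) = r + 2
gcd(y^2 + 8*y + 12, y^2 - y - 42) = y + 6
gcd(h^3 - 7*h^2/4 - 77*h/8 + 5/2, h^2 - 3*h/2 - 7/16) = 1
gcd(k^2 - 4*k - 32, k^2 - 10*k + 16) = k - 8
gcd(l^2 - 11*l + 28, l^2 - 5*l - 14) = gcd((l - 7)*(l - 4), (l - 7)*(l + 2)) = l - 7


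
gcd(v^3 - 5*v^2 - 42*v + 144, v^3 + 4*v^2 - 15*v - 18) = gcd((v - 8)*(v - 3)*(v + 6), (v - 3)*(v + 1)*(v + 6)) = v^2 + 3*v - 18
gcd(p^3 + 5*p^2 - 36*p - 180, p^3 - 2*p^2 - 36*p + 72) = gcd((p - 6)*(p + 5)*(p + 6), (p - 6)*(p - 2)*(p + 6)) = p^2 - 36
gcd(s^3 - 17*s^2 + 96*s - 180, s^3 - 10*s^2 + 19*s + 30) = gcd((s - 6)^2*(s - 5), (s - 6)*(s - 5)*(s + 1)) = s^2 - 11*s + 30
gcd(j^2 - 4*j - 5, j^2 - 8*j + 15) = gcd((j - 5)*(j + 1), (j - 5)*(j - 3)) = j - 5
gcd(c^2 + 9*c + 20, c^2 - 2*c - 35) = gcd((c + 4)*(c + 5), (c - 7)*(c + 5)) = c + 5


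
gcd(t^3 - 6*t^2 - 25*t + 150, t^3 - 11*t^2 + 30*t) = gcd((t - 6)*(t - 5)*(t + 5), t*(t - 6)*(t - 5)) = t^2 - 11*t + 30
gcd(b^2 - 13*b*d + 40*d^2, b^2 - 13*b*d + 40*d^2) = b^2 - 13*b*d + 40*d^2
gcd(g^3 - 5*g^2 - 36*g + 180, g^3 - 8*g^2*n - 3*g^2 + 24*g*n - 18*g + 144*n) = g - 6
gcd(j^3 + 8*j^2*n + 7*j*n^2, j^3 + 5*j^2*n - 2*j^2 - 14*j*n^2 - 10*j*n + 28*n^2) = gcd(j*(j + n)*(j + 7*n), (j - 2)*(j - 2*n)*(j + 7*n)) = j + 7*n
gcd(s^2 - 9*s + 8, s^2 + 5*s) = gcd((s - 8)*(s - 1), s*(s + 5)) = 1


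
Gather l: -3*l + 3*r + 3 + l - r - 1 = -2*l + 2*r + 2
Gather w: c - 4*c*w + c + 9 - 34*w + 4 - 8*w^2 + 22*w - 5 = 2*c - 8*w^2 + w*(-4*c - 12) + 8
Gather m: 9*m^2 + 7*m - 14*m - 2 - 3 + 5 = 9*m^2 - 7*m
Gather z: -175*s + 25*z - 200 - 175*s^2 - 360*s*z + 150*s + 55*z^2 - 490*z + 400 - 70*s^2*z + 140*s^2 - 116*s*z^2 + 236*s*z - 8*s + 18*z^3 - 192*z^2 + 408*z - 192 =-35*s^2 - 33*s + 18*z^3 + z^2*(-116*s - 137) + z*(-70*s^2 - 124*s - 57) + 8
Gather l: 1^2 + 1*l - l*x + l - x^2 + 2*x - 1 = l*(2 - x) - x^2 + 2*x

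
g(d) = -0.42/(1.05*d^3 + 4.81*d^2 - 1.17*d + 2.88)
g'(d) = -0.42*(-3.15*d^2 - 9.62*d + 1.17)/(1.05*d^3 + 4.81*d^2 - 1.17*d + 2.88)^2 = (1.323*d^2 + 4.0404*d - 0.4914)/(1.05*d^3 + 4.81*d^2 - 1.17*d + 2.88)^2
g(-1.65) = -0.03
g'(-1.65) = -0.02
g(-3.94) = -0.02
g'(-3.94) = 0.01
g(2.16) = -0.01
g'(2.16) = 0.01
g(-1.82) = -0.03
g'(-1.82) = -0.02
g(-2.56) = -0.02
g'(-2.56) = -0.01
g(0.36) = -0.13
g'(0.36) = 0.12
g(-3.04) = -0.02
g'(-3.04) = -0.00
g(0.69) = -0.09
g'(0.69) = 0.13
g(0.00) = -0.15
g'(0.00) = -0.06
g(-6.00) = 0.01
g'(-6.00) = 0.01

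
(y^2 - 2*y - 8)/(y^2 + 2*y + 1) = (y^2 - 2*y - 8)/(y^2 + 2*y + 1)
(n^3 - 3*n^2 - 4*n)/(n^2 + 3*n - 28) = n*(n + 1)/(n + 7)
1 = 1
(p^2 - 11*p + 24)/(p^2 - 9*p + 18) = (p - 8)/(p - 6)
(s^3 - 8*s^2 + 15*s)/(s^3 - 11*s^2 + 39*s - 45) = s/(s - 3)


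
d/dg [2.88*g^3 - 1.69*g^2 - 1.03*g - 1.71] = 8.64*g^2 - 3.38*g - 1.03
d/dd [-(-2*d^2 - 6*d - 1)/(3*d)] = 2/3 - 1/(3*d^2)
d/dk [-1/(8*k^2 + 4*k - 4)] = (k + 1/4)/(2*k^2 + k - 1)^2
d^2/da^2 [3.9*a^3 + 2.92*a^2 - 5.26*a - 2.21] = 23.4*a + 5.84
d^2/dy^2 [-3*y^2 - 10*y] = -6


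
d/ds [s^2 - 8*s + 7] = 2*s - 8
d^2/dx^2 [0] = 0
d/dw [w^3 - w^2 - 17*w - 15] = 3*w^2 - 2*w - 17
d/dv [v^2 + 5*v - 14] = 2*v + 5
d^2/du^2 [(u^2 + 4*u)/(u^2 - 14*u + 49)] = 6*(6*u + 35)/(u^4 - 28*u^3 + 294*u^2 - 1372*u + 2401)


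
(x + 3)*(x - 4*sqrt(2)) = x^2 - 4*sqrt(2)*x + 3*x - 12*sqrt(2)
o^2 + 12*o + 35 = (o + 5)*(o + 7)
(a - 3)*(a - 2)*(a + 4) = a^3 - a^2 - 14*a + 24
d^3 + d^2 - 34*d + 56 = (d - 4)*(d - 2)*(d + 7)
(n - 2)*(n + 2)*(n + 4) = n^3 + 4*n^2 - 4*n - 16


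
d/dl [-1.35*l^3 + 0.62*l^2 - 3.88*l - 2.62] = -4.05*l^2 + 1.24*l - 3.88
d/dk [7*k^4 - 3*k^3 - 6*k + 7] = 28*k^3 - 9*k^2 - 6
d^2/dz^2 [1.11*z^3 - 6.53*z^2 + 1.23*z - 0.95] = 6.66*z - 13.06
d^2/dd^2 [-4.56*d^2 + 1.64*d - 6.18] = -9.12000000000000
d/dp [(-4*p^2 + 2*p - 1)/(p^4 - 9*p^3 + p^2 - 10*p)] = (8*p^5 - 42*p^4 + 40*p^3 + 11*p^2 + 2*p - 10)/(p^2*(p^6 - 18*p^5 + 83*p^4 - 38*p^3 + 181*p^2 - 20*p + 100))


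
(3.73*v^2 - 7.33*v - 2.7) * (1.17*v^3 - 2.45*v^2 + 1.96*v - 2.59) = 4.3641*v^5 - 17.7146*v^4 + 22.1103*v^3 - 17.4125*v^2 + 13.6927*v + 6.993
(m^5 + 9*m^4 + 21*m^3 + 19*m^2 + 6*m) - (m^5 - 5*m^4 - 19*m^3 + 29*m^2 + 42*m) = 14*m^4 + 40*m^3 - 10*m^2 - 36*m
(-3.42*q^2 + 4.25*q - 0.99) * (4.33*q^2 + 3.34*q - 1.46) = -14.8086*q^4 + 6.9797*q^3 + 14.9015*q^2 - 9.5116*q + 1.4454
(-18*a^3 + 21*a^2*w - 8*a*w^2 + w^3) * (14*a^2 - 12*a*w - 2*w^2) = -252*a^5 + 510*a^4*w - 328*a^3*w^2 + 68*a^2*w^3 + 4*a*w^4 - 2*w^5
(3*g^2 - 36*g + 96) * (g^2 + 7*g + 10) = 3*g^4 - 15*g^3 - 126*g^2 + 312*g + 960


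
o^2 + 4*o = o*(o + 4)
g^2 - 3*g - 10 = (g - 5)*(g + 2)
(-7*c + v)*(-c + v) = 7*c^2 - 8*c*v + v^2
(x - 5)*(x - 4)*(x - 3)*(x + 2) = x^4 - 10*x^3 + 23*x^2 + 34*x - 120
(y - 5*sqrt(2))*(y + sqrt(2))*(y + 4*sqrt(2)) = y^3 - 42*y - 40*sqrt(2)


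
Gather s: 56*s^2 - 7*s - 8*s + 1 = 56*s^2 - 15*s + 1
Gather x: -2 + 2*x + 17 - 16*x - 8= 7 - 14*x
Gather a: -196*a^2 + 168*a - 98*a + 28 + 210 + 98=-196*a^2 + 70*a + 336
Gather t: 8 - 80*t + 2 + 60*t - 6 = 4 - 20*t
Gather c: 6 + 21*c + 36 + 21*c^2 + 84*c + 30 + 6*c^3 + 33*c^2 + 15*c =6*c^3 + 54*c^2 + 120*c + 72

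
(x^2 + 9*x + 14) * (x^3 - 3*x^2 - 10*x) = x^5 + 6*x^4 - 23*x^3 - 132*x^2 - 140*x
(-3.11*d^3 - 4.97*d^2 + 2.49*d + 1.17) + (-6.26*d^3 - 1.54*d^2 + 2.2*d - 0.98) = -9.37*d^3 - 6.51*d^2 + 4.69*d + 0.19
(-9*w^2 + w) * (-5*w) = 45*w^3 - 5*w^2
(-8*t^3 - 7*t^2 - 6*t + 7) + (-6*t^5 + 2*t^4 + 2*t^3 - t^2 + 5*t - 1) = -6*t^5 + 2*t^4 - 6*t^3 - 8*t^2 - t + 6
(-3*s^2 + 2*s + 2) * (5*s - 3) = -15*s^3 + 19*s^2 + 4*s - 6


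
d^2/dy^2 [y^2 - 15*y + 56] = 2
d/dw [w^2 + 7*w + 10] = 2*w + 7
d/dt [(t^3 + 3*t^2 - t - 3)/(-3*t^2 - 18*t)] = (-t^4 - 12*t^3 - 19*t^2 - 6*t - 18)/(3*t^2*(t^2 + 12*t + 36))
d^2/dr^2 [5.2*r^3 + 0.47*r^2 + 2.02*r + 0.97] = 31.2*r + 0.94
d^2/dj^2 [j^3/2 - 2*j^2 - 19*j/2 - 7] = 3*j - 4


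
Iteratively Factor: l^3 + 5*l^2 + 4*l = (l + 1)*(l^2 + 4*l) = l*(l + 1)*(l + 4)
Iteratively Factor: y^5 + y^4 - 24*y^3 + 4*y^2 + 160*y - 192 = (y + 4)*(y^4 - 3*y^3 - 12*y^2 + 52*y - 48) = (y - 2)*(y + 4)*(y^3 - y^2 - 14*y + 24) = (y - 3)*(y - 2)*(y + 4)*(y^2 + 2*y - 8) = (y - 3)*(y - 2)^2*(y + 4)*(y + 4)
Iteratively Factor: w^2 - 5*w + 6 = (w - 2)*(w - 3)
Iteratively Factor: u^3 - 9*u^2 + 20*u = (u - 4)*(u^2 - 5*u) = (u - 5)*(u - 4)*(u)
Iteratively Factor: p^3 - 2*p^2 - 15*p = (p + 3)*(p^2 - 5*p) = (p - 5)*(p + 3)*(p)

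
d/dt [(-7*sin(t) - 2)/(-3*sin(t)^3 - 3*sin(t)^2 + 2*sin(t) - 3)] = (-42*sin(t)^3 - 39*sin(t)^2 - 12*sin(t) + 25)*cos(t)/(3*sin(t)^3 + 3*sin(t)^2 - 2*sin(t) + 3)^2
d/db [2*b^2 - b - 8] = 4*b - 1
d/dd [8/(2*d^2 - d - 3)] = 8*(1 - 4*d)/(-2*d^2 + d + 3)^2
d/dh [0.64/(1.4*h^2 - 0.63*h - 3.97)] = (0.4032 - 1.792*h)/(-1.4*h^2 + 0.63*h + 3.97)^2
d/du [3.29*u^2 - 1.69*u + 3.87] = 6.58*u - 1.69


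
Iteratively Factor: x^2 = (x)*(x)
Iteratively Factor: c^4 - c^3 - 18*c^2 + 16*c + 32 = (c - 4)*(c^3 + 3*c^2 - 6*c - 8) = (c - 4)*(c + 1)*(c^2 + 2*c - 8) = (c - 4)*(c - 2)*(c + 1)*(c + 4)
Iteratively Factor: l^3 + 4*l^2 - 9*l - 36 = (l - 3)*(l^2 + 7*l + 12) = (l - 3)*(l + 4)*(l + 3)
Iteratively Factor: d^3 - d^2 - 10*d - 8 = (d - 4)*(d^2 + 3*d + 2) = (d - 4)*(d + 2)*(d + 1)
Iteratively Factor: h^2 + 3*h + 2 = (h + 2)*(h + 1)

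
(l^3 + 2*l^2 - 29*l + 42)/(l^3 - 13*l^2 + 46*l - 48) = (l + 7)/(l - 8)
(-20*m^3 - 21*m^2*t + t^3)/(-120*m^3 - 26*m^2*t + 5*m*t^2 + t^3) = (m + t)/(6*m + t)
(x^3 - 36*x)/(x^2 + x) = (x^2 - 36)/(x + 1)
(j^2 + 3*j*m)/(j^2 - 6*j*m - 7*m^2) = j*(j + 3*m)/(j^2 - 6*j*m - 7*m^2)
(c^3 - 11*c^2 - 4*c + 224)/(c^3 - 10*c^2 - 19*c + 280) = (c + 4)/(c + 5)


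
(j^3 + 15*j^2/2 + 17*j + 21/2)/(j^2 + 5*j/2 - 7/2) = (j^2 + 4*j + 3)/(j - 1)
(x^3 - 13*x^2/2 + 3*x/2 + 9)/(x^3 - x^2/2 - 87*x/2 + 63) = (x + 1)/(x + 7)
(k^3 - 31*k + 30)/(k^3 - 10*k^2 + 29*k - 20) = (k + 6)/(k - 4)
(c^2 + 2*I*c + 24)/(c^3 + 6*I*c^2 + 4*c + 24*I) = (c - 4*I)/(c^2 + 4)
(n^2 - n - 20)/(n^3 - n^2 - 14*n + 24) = (n - 5)/(n^2 - 5*n + 6)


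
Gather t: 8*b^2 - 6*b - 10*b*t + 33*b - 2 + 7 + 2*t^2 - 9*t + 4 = 8*b^2 + 27*b + 2*t^2 + t*(-10*b - 9) + 9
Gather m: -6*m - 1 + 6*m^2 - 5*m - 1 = 6*m^2 - 11*m - 2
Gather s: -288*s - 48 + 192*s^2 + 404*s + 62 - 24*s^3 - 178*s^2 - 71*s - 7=-24*s^3 + 14*s^2 + 45*s + 7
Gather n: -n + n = 0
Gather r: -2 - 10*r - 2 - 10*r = -20*r - 4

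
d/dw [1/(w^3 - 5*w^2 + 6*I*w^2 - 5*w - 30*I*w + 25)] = (-3*w^2 + 10*w - 12*I*w + 5 + 30*I)/(w^3 - 5*w^2 + 6*I*w^2 - 5*w - 30*I*w + 25)^2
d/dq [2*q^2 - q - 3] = 4*q - 1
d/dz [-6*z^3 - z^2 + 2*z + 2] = -18*z^2 - 2*z + 2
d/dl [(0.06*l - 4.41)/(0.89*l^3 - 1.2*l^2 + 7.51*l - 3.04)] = (-0.1068*l^3 + 11.8467*l^2 - 10.584*l + 32.9367)/(0.7921*l^6 - 2.136*l^5 + 14.8078*l^4 - 23.4352*l^3 + 63.6961*l^2 - 45.6608*l + 9.2416)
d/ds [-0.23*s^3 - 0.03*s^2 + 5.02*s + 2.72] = -0.69*s^2 - 0.06*s + 5.02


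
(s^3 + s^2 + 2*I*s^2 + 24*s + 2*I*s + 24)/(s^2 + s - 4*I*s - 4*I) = s + 6*I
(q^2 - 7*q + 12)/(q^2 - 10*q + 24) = (q - 3)/(q - 6)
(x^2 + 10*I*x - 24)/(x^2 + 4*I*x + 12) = (x + 4*I)/(x - 2*I)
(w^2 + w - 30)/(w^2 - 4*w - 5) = (w + 6)/(w + 1)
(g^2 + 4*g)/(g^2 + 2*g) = (g + 4)/(g + 2)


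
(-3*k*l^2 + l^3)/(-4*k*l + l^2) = l*(3*k - l)/(4*k - l)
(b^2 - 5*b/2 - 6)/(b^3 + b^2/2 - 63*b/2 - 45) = (b - 4)/(b^2 - b - 30)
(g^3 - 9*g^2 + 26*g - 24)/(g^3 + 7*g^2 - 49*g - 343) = (g^3 - 9*g^2 + 26*g - 24)/(g^3 + 7*g^2 - 49*g - 343)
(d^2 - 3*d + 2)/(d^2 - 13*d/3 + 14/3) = 3*(d - 1)/(3*d - 7)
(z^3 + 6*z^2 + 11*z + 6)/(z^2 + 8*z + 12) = (z^2 + 4*z + 3)/(z + 6)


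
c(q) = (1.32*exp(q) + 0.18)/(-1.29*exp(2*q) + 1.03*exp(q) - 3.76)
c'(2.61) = 0.08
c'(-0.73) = -0.17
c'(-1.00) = -0.14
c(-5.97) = -0.05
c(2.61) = -0.08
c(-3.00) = -0.07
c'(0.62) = 0.07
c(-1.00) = -0.19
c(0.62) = -0.42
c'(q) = (1.32*exp(q) + 0.18)*(2.58*exp(2*q) - 1.03*exp(q))/(-1.29*exp(2*q) + 1.03*exp(q) - 3.76)^2 + 1.32*exp(q)/(-1.29*exp(2*q) + 1.03*exp(q) - 3.76) = (1.7028*exp(2*q) + 0.4644*exp(q) - 5.1486)*exp(q)/(1.6641*exp(4*q) - 2.6574*exp(3*q) + 10.7617*exp(2*q) - 7.7456*exp(q) + 14.1376)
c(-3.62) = -0.06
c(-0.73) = -0.23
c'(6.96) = 0.00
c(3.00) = -0.05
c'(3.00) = 0.05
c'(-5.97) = -0.00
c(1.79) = -0.18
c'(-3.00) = -0.02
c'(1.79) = 0.18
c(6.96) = -0.00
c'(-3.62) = -0.01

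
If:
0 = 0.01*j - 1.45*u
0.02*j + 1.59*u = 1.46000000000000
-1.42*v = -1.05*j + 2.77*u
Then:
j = 47.15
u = 0.33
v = 34.23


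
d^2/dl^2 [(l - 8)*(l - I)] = 2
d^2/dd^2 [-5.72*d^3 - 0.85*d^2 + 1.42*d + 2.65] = -34.32*d - 1.7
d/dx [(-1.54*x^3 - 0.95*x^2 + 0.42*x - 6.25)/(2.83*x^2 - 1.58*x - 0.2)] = (-4.3582*x^4 + 4.8664*x^3 + 1.2364*x^2 + 35.755*x - 9.959)/(8.0089*x^4 - 8.9428*x^3 + 1.3644*x^2 + 0.632*x + 0.04)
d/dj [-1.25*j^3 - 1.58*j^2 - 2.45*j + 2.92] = -3.75*j^2 - 3.16*j - 2.45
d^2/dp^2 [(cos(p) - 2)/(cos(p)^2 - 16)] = (8*(cos(p) - 2)*sin(p)^2*cos(p)^2 - (cos(p)^2 - 16)^2*cos(p) + 2*(cos(p)^2 - 16)*(-2*cos(2*p) + cos(3*p)))/(cos(p)^2 - 16)^3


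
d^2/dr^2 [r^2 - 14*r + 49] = 2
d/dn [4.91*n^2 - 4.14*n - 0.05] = 9.82*n - 4.14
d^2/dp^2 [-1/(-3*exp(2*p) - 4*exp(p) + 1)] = 4*(-(3*exp(p) + 1)*(3*exp(2*p) + 4*exp(p) - 1) + 2*(3*exp(p) + 2)^2*exp(p))*exp(p)/(3*exp(2*p) + 4*exp(p) - 1)^3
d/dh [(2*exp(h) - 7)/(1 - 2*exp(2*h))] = (4*exp(2*h) - 28*exp(h) + 2)*exp(h)/(4*exp(4*h) - 4*exp(2*h) + 1)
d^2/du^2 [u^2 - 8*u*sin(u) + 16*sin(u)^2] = 8*u*sin(u) - 64*sin(u)^2 - 16*cos(u) + 34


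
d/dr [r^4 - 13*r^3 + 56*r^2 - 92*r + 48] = 4*r^3 - 39*r^2 + 112*r - 92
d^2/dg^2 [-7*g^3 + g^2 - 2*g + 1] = 2 - 42*g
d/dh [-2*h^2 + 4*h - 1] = 4 - 4*h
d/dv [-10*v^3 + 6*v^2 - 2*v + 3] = -30*v^2 + 12*v - 2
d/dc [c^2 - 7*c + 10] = 2*c - 7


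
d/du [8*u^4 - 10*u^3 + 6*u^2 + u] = 32*u^3 - 30*u^2 + 12*u + 1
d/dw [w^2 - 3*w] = 2*w - 3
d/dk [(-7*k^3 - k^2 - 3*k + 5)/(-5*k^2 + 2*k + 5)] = (35*k^4 - 28*k^3 - 122*k^2 + 40*k - 25)/(25*k^4 - 20*k^3 - 46*k^2 + 20*k + 25)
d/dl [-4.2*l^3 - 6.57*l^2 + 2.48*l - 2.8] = -12.6*l^2 - 13.14*l + 2.48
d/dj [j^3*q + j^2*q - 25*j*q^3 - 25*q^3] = q*(3*j^2 + 2*j - 25*q^2)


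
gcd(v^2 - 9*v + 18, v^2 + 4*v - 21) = v - 3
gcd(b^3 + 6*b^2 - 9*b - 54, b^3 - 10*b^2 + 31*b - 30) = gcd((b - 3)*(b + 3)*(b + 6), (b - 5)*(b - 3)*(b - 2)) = b - 3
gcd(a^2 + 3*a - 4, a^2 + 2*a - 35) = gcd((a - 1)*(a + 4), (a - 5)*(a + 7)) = 1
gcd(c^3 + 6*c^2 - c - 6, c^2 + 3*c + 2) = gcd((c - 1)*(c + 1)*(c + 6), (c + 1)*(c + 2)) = c + 1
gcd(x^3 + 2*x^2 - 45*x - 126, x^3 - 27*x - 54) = x + 3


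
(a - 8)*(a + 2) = a^2 - 6*a - 16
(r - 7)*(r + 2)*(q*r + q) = q*r^3 - 4*q*r^2 - 19*q*r - 14*q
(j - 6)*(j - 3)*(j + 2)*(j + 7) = j^4 - 49*j^2 + 36*j + 252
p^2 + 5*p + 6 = (p + 2)*(p + 3)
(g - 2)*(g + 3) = g^2 + g - 6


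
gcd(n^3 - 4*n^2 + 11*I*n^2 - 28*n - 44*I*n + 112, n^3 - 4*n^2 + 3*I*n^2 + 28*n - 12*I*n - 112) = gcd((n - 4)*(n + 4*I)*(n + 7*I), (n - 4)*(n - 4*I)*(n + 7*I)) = n^2 + n*(-4 + 7*I) - 28*I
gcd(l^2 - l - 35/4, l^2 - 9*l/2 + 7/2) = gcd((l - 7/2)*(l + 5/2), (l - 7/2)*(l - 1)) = l - 7/2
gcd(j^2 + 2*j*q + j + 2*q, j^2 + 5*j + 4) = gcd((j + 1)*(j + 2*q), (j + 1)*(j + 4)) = j + 1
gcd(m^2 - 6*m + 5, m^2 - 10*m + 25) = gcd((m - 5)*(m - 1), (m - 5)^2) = m - 5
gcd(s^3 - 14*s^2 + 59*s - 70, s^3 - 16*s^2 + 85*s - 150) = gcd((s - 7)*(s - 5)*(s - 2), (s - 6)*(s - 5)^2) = s - 5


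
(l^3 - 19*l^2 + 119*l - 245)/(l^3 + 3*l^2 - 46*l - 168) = (l^2 - 12*l + 35)/(l^2 + 10*l + 24)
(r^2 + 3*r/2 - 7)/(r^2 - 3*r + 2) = (r + 7/2)/(r - 1)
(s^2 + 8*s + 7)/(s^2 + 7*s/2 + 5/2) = 2*(s + 7)/(2*s + 5)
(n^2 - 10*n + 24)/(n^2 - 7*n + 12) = (n - 6)/(n - 3)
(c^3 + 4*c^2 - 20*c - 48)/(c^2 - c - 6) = (c^2 + 2*c - 24)/(c - 3)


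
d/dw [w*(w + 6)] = 2*w + 6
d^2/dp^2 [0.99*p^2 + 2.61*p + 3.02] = 1.98000000000000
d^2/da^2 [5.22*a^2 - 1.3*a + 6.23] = 10.4400000000000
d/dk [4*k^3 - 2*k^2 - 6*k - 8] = 12*k^2 - 4*k - 6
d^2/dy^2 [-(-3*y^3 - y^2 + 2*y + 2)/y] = 6 - 4/y^3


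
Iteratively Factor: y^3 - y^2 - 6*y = (y)*(y^2 - y - 6) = y*(y + 2)*(y - 3)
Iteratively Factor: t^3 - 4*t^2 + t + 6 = (t + 1)*(t^2 - 5*t + 6) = (t - 3)*(t + 1)*(t - 2)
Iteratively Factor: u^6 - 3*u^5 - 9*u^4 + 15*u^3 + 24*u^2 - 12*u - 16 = (u + 2)*(u^5 - 5*u^4 + u^3 + 13*u^2 - 2*u - 8) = (u + 1)*(u + 2)*(u^4 - 6*u^3 + 7*u^2 + 6*u - 8) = (u - 4)*(u + 1)*(u + 2)*(u^3 - 2*u^2 - u + 2) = (u - 4)*(u - 1)*(u + 1)*(u + 2)*(u^2 - u - 2) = (u - 4)*(u - 2)*(u - 1)*(u + 1)*(u + 2)*(u + 1)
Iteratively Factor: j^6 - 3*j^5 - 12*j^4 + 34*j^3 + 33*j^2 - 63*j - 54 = (j + 3)*(j^5 - 6*j^4 + 6*j^3 + 16*j^2 - 15*j - 18) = (j - 3)*(j + 3)*(j^4 - 3*j^3 - 3*j^2 + 7*j + 6) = (j - 3)*(j + 1)*(j + 3)*(j^3 - 4*j^2 + j + 6) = (j - 3)*(j + 1)^2*(j + 3)*(j^2 - 5*j + 6) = (j - 3)*(j - 2)*(j + 1)^2*(j + 3)*(j - 3)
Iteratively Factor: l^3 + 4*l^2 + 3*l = (l)*(l^2 + 4*l + 3) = l*(l + 1)*(l + 3)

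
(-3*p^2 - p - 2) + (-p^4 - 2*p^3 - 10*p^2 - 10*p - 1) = -p^4 - 2*p^3 - 13*p^2 - 11*p - 3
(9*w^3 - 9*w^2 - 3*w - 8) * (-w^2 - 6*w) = -9*w^5 - 45*w^4 + 57*w^3 + 26*w^2 + 48*w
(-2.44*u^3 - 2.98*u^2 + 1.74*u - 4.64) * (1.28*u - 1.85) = -3.1232*u^4 + 0.6996*u^3 + 7.7402*u^2 - 9.1582*u + 8.584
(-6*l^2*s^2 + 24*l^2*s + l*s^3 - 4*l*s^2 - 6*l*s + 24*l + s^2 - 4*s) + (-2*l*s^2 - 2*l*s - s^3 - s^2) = -6*l^2*s^2 + 24*l^2*s + l*s^3 - 6*l*s^2 - 8*l*s + 24*l - s^3 - 4*s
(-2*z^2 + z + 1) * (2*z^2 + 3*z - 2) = -4*z^4 - 4*z^3 + 9*z^2 + z - 2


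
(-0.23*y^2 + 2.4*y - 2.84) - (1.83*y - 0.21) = -0.23*y^2 + 0.57*y - 2.63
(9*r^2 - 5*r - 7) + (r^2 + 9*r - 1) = 10*r^2 + 4*r - 8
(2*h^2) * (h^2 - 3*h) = 2*h^4 - 6*h^3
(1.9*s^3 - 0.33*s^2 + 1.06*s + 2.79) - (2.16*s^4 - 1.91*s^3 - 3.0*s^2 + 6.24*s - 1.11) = -2.16*s^4 + 3.81*s^3 + 2.67*s^2 - 5.18*s + 3.9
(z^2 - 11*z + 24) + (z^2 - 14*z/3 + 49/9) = 2*z^2 - 47*z/3 + 265/9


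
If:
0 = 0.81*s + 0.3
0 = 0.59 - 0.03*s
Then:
No Solution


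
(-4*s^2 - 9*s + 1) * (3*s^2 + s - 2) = -12*s^4 - 31*s^3 + 2*s^2 + 19*s - 2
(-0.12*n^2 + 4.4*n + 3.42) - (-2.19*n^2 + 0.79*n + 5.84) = 2.07*n^2 + 3.61*n - 2.42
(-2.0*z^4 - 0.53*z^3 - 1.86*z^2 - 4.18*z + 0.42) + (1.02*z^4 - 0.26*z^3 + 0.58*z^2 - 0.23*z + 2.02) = -0.98*z^4 - 0.79*z^3 - 1.28*z^2 - 4.41*z + 2.44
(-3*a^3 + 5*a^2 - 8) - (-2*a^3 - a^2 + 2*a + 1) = -a^3 + 6*a^2 - 2*a - 9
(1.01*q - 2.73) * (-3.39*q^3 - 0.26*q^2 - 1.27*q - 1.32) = -3.4239*q^4 + 8.9921*q^3 - 0.5729*q^2 + 2.1339*q + 3.6036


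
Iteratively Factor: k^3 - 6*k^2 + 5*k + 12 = (k - 4)*(k^2 - 2*k - 3) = (k - 4)*(k + 1)*(k - 3)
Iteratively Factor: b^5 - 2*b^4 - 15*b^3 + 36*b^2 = (b - 3)*(b^4 + b^3 - 12*b^2) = b*(b - 3)*(b^3 + b^2 - 12*b) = b*(b - 3)*(b + 4)*(b^2 - 3*b) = b^2*(b - 3)*(b + 4)*(b - 3)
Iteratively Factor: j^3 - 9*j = (j)*(j^2 - 9) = j*(j - 3)*(j + 3)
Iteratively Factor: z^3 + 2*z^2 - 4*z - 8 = (z + 2)*(z^2 - 4) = (z + 2)^2*(z - 2)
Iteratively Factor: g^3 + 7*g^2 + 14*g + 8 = (g + 1)*(g^2 + 6*g + 8) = (g + 1)*(g + 4)*(g + 2)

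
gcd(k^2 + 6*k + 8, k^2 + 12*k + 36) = 1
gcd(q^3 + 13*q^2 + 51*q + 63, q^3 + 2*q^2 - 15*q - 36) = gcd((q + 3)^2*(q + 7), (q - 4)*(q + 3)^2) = q^2 + 6*q + 9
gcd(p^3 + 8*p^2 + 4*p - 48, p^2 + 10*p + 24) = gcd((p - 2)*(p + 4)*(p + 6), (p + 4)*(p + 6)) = p^2 + 10*p + 24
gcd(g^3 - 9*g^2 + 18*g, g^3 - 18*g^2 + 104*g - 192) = g - 6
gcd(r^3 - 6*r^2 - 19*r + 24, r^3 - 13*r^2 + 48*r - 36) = r - 1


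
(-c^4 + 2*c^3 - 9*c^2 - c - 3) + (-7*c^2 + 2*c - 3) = -c^4 + 2*c^3 - 16*c^2 + c - 6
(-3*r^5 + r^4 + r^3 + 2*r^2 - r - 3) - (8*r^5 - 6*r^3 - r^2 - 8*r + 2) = -11*r^5 + r^4 + 7*r^3 + 3*r^2 + 7*r - 5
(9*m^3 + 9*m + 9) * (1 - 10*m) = -90*m^4 + 9*m^3 - 90*m^2 - 81*m + 9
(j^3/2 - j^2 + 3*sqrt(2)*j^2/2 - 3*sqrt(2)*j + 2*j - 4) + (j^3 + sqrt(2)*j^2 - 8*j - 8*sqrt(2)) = 3*j^3/2 - j^2 + 5*sqrt(2)*j^2/2 - 6*j - 3*sqrt(2)*j - 8*sqrt(2) - 4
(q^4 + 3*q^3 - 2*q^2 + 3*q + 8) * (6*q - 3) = 6*q^5 + 15*q^4 - 21*q^3 + 24*q^2 + 39*q - 24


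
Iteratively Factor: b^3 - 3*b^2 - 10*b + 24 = (b + 3)*(b^2 - 6*b + 8) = (b - 4)*(b + 3)*(b - 2)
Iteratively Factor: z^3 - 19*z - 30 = (z - 5)*(z^2 + 5*z + 6) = (z - 5)*(z + 2)*(z + 3)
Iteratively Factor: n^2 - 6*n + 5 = (n - 5)*(n - 1)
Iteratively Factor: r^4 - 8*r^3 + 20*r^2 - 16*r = (r - 2)*(r^3 - 6*r^2 + 8*r) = (r - 4)*(r - 2)*(r^2 - 2*r) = r*(r - 4)*(r - 2)*(r - 2)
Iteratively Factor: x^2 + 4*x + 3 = (x + 3)*(x + 1)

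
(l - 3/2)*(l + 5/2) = l^2 + l - 15/4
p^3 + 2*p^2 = p^2*(p + 2)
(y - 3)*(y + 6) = y^2 + 3*y - 18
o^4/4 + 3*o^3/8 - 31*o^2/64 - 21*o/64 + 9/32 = (o/4 + 1/4)*(o - 3/4)^2*(o + 2)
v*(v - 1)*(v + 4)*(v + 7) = v^4 + 10*v^3 + 17*v^2 - 28*v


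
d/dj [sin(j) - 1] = cos(j)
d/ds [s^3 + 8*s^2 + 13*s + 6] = 3*s^2 + 16*s + 13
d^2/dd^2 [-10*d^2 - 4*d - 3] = -20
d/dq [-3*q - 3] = -3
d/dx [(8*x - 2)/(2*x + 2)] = 5/(x + 1)^2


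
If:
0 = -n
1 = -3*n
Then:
No Solution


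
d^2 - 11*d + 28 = (d - 7)*(d - 4)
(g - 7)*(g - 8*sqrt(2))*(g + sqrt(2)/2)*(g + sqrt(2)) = g^4 - 13*sqrt(2)*g^3/2 - 7*g^3 - 23*g^2 + 91*sqrt(2)*g^2/2 - 8*sqrt(2)*g + 161*g + 56*sqrt(2)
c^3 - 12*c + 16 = (c - 2)^2*(c + 4)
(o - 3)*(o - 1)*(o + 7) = o^3 + 3*o^2 - 25*o + 21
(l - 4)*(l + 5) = l^2 + l - 20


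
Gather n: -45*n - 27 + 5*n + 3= -40*n - 24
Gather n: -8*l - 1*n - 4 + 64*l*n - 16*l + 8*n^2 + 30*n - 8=-24*l + 8*n^2 + n*(64*l + 29) - 12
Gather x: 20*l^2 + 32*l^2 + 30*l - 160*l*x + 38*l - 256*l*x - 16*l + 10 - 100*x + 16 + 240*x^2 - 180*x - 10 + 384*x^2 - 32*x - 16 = 52*l^2 + 52*l + 624*x^2 + x*(-416*l - 312)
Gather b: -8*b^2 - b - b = -8*b^2 - 2*b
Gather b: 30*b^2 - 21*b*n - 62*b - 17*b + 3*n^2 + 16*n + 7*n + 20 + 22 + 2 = 30*b^2 + b*(-21*n - 79) + 3*n^2 + 23*n + 44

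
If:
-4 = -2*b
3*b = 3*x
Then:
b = 2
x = 2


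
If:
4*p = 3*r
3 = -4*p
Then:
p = -3/4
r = -1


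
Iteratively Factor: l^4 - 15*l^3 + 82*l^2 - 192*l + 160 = (l - 5)*(l^3 - 10*l^2 + 32*l - 32) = (l - 5)*(l - 4)*(l^2 - 6*l + 8) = (l - 5)*(l - 4)*(l - 2)*(l - 4)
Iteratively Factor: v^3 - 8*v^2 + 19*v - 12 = (v - 3)*(v^2 - 5*v + 4) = (v - 3)*(v - 1)*(v - 4)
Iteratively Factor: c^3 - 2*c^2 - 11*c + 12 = (c + 3)*(c^2 - 5*c + 4) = (c - 4)*(c + 3)*(c - 1)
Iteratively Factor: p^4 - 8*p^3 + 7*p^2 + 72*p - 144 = (p - 4)*(p^3 - 4*p^2 - 9*p + 36) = (p - 4)*(p + 3)*(p^2 - 7*p + 12) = (p - 4)^2*(p + 3)*(p - 3)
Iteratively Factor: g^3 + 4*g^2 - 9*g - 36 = (g + 3)*(g^2 + g - 12) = (g - 3)*(g + 3)*(g + 4)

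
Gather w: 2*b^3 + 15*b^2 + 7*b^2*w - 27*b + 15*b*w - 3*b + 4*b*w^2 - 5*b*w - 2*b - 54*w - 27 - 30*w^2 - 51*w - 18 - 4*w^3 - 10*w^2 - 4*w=2*b^3 + 15*b^2 - 32*b - 4*w^3 + w^2*(4*b - 40) + w*(7*b^2 + 10*b - 109) - 45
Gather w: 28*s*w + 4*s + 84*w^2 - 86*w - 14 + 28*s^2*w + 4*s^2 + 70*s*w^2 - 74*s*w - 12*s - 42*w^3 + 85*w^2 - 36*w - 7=4*s^2 - 8*s - 42*w^3 + w^2*(70*s + 169) + w*(28*s^2 - 46*s - 122) - 21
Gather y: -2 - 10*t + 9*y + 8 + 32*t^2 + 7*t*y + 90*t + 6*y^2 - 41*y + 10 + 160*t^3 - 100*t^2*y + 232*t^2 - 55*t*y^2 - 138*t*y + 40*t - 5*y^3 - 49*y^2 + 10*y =160*t^3 + 264*t^2 + 120*t - 5*y^3 + y^2*(-55*t - 43) + y*(-100*t^2 - 131*t - 22) + 16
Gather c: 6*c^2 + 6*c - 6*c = 6*c^2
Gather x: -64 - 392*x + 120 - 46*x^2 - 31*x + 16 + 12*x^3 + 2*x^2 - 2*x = 12*x^3 - 44*x^2 - 425*x + 72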